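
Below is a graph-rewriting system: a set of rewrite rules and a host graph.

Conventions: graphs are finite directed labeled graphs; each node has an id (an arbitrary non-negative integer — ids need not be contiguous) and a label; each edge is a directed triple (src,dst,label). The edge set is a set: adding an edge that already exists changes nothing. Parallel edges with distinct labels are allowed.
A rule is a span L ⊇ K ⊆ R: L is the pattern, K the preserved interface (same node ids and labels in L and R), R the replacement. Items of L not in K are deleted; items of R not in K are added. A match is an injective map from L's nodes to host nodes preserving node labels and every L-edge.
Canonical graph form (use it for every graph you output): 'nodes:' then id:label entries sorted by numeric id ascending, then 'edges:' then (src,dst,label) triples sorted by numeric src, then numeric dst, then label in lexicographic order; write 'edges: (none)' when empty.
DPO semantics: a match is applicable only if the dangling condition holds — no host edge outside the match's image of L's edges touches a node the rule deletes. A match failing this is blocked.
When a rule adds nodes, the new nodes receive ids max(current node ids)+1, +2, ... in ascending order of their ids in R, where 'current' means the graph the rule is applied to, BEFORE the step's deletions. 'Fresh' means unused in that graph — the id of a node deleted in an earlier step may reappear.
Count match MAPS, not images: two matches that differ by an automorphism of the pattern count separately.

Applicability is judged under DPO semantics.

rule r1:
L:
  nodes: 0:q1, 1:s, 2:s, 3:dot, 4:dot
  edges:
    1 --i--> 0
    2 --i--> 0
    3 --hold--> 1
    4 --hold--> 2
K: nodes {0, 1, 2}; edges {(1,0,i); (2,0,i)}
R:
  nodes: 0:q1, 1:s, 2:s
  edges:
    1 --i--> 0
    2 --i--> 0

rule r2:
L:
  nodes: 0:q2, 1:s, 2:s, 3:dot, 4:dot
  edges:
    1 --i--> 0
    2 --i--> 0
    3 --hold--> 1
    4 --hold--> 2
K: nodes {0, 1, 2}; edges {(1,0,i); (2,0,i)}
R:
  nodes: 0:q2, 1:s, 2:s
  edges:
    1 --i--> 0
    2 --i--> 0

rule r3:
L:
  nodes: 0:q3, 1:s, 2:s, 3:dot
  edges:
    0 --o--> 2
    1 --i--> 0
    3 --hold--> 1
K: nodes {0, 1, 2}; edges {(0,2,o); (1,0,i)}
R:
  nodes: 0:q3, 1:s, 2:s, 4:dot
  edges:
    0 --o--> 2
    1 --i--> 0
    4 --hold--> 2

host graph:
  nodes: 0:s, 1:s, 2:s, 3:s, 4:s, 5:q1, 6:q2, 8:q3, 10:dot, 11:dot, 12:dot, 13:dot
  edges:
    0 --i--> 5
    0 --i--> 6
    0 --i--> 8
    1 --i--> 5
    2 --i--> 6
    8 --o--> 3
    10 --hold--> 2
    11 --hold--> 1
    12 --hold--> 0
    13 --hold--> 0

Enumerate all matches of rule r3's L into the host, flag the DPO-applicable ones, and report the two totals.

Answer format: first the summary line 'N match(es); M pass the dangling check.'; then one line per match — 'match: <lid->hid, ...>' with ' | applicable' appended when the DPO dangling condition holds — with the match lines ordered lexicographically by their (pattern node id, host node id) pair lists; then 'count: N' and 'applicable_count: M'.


2 match(es); 2 pass the dangling check.
match: 0->8, 1->0, 2->3, 3->12 | applicable
match: 0->8, 1->0, 2->3, 3->13 | applicable
count: 2
applicable_count: 2


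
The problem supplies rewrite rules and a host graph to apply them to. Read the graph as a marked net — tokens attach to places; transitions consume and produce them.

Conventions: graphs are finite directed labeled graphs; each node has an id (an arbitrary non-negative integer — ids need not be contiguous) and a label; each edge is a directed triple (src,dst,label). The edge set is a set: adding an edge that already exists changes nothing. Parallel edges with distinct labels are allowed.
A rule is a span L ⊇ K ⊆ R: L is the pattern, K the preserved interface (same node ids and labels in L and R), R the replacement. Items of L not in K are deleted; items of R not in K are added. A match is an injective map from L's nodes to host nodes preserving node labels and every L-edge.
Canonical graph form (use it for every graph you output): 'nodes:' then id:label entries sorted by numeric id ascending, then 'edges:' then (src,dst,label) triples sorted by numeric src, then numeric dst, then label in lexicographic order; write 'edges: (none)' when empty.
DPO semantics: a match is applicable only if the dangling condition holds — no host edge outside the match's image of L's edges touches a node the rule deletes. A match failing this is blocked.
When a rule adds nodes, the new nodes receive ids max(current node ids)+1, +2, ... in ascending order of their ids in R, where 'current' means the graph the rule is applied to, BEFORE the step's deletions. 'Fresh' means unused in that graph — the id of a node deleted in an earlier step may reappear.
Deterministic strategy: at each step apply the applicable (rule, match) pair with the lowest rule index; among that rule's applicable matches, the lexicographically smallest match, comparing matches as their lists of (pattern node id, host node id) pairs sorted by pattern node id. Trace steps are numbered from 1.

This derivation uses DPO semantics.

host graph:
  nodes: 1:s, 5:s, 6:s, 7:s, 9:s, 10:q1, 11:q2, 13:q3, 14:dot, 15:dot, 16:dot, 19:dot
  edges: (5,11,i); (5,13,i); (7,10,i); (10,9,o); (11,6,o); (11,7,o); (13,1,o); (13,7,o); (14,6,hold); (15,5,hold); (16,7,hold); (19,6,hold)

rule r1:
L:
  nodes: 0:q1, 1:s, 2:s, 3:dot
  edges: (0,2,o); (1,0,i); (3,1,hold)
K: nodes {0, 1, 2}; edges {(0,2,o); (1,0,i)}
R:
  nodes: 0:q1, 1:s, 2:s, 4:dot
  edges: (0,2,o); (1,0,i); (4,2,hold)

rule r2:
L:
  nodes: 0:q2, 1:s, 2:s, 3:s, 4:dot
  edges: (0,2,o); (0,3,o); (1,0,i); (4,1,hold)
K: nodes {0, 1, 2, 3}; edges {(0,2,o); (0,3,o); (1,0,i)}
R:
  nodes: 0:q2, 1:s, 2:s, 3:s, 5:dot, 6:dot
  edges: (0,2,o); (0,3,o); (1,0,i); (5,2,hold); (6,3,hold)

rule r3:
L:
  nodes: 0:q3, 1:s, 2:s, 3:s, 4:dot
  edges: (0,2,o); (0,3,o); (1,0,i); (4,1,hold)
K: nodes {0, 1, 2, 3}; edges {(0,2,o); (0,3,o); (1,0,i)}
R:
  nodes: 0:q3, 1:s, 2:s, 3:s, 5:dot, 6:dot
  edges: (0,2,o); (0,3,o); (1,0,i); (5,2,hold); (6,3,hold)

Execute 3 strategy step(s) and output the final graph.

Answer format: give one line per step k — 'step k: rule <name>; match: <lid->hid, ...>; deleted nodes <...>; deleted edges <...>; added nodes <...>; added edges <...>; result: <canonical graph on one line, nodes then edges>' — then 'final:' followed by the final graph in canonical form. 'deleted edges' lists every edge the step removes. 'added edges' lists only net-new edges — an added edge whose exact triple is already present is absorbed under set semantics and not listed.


step 1: rule r1; match: 0->10, 1->7, 2->9, 3->16; deleted nodes 16; deleted edges (16,7,hold); added nodes 20; added edges (20,9,hold); result: nodes: 1:s, 5:s, 6:s, 7:s, 9:s, 10:q1, 11:q2, 13:q3, 14:dot, 15:dot, 19:dot, 20:dot edges: (5,11,i); (5,13,i); (7,10,i); (10,9,o); (11,6,o); (11,7,o); (13,1,o); (13,7,o); (14,6,hold); (15,5,hold); (19,6,hold); (20,9,hold)
step 2: rule r2; match: 0->11, 1->5, 2->6, 3->7, 4->15; deleted nodes 15; deleted edges (15,5,hold); added nodes 21, 22; added edges (21,6,hold); (22,7,hold); result: nodes: 1:s, 5:s, 6:s, 7:s, 9:s, 10:q1, 11:q2, 13:q3, 14:dot, 19:dot, 20:dot, 21:dot, 22:dot edges: (5,11,i); (5,13,i); (7,10,i); (10,9,o); (11,6,o); (11,7,o); (13,1,o); (13,7,o); (14,6,hold); (19,6,hold); (20,9,hold); (21,6,hold); (22,7,hold)
step 3: rule r1; match: 0->10, 1->7, 2->9, 3->22; deleted nodes 22; deleted edges (22,7,hold); added nodes 23; added edges (23,9,hold); result: nodes: 1:s, 5:s, 6:s, 7:s, 9:s, 10:q1, 11:q2, 13:q3, 14:dot, 19:dot, 20:dot, 21:dot, 23:dot edges: (5,11,i); (5,13,i); (7,10,i); (10,9,o); (11,6,o); (11,7,o); (13,1,o); (13,7,o); (14,6,hold); (19,6,hold); (20,9,hold); (21,6,hold); (23,9,hold)
final:
nodes: 1:s, 5:s, 6:s, 7:s, 9:s, 10:q1, 11:q2, 13:q3, 14:dot, 19:dot, 20:dot, 21:dot, 23:dot
edges: (5,11,i); (5,13,i); (7,10,i); (10,9,o); (11,6,o); (11,7,o); (13,1,o); (13,7,o); (14,6,hold); (19,6,hold); (20,9,hold); (21,6,hold); (23,9,hold)


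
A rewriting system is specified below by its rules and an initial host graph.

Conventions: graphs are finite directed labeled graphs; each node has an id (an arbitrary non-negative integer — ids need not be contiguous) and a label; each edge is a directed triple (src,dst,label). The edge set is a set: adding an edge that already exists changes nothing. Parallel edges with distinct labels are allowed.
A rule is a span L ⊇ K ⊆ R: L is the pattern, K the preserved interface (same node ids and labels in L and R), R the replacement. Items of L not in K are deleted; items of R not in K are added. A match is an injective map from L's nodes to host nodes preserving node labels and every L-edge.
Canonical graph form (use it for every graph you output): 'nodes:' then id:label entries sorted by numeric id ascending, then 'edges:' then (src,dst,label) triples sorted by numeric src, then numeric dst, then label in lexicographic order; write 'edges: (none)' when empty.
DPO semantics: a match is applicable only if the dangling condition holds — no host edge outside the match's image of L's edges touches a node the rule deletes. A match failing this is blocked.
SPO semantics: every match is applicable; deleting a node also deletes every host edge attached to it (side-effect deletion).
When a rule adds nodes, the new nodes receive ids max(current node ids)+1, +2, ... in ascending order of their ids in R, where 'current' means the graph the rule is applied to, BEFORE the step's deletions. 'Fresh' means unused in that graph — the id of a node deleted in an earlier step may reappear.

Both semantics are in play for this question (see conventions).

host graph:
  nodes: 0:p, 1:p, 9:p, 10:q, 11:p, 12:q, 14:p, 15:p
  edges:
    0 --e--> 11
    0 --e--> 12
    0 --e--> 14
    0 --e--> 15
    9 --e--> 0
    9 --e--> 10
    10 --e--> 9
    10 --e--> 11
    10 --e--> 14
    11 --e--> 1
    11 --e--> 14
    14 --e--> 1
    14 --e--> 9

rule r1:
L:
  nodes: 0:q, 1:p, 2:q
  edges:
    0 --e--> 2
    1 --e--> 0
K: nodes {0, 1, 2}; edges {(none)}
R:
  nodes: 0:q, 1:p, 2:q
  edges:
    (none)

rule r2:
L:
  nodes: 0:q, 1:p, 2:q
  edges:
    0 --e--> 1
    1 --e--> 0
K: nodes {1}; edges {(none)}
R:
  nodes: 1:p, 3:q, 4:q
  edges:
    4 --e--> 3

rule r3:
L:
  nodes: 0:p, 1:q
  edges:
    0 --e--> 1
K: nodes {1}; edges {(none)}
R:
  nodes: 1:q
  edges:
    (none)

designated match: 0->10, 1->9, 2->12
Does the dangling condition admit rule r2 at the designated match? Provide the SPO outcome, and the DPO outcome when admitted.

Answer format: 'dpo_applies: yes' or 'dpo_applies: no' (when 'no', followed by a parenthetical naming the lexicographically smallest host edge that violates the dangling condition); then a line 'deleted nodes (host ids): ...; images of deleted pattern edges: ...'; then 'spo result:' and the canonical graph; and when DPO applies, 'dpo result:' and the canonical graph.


dpo_applies: no
(the rule deletes node 12, which keeps host edge (0,12,e) outside the match image — the dangling condition fails, DPO blocks; SPO proceeds and side-deletes such edges)
deleted nodes (host ids): 10, 12; images of deleted pattern edges: (9,10,e); (10,9,e)
spo result:
nodes: 0:p, 1:p, 9:p, 11:p, 14:p, 15:p, 16:q, 17:q
edges: (0,11,e); (0,14,e); (0,15,e); (9,0,e); (11,1,e); (11,14,e); (14,1,e); (14,9,e); (17,16,e)


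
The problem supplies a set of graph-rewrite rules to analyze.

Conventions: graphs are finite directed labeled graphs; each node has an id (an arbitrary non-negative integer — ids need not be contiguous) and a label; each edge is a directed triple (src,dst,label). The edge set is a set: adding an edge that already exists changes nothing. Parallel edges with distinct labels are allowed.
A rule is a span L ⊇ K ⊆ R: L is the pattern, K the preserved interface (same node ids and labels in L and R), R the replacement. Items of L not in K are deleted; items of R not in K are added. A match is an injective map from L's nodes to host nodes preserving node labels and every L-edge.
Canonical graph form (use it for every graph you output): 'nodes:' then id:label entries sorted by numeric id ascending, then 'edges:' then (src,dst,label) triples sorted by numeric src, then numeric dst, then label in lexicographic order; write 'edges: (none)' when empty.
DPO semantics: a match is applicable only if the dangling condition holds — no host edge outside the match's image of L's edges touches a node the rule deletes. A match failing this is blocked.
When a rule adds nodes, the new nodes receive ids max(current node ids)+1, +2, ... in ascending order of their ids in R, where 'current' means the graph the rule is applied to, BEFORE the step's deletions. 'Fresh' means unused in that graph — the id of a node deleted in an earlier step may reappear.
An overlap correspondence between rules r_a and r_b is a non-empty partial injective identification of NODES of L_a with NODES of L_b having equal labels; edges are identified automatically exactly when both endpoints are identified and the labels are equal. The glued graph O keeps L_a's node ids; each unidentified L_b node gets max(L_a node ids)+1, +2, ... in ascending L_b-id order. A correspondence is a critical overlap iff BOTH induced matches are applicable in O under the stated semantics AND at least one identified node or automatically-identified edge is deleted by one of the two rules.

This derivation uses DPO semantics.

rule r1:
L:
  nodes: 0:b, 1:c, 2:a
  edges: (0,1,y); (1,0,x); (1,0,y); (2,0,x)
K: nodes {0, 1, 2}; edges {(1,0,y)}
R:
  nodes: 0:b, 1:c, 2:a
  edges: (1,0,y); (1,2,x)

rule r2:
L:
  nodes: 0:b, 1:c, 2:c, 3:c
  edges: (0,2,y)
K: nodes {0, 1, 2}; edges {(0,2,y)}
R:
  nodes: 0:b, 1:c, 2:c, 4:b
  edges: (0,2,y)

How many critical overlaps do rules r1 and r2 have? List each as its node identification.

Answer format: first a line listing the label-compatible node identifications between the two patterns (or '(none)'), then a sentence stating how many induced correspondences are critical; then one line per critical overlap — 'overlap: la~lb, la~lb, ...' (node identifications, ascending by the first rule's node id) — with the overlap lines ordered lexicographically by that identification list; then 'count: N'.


label-compatible node identifications between L(r1) and L(r2): 0~0, 1~1, 1~2, 1~3
1 of the induced correspondences is a critical overlap of r1 and r2.
overlap: 0~0, 1~2
count: 1


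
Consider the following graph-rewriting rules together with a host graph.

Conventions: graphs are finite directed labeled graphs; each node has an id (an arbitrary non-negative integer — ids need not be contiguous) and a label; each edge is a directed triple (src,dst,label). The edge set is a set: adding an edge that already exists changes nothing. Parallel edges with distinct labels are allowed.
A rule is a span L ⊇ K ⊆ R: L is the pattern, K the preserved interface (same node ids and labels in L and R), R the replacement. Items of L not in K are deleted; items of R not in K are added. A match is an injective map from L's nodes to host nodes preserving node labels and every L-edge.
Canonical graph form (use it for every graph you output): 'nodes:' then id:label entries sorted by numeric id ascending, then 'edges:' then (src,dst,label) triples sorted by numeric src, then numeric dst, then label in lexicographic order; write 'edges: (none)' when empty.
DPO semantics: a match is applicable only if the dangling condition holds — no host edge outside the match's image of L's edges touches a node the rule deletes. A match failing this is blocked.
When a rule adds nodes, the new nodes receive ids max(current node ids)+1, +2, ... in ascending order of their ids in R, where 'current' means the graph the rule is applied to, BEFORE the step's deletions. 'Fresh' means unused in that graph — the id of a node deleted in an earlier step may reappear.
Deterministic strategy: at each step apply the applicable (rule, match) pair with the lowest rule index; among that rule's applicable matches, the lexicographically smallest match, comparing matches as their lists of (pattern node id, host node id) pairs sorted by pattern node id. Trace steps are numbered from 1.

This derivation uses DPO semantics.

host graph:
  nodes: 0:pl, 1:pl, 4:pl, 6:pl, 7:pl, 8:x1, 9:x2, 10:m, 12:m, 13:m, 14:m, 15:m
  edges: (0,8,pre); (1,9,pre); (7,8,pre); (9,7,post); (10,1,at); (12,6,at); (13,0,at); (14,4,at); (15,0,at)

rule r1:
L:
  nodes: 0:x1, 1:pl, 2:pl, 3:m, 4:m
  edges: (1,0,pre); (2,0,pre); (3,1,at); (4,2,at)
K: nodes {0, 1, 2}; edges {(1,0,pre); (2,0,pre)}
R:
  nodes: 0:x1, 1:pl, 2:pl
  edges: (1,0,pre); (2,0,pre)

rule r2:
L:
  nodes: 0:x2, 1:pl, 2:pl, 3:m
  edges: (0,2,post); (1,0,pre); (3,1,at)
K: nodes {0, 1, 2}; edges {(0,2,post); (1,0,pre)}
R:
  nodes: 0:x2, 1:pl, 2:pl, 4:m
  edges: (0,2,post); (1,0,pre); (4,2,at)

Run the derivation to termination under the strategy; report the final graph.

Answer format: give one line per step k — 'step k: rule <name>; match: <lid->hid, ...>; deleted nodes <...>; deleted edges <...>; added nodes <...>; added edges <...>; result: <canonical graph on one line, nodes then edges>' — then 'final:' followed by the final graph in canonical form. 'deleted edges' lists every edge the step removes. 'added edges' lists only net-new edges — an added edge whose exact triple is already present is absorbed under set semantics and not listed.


step 1: rule r2; match: 0->9, 1->1, 2->7, 3->10; deleted nodes 10; deleted edges (10,1,at); added nodes 16; added edges (16,7,at); result: nodes: 0:pl, 1:pl, 4:pl, 6:pl, 7:pl, 8:x1, 9:x2, 12:m, 13:m, 14:m, 15:m, 16:m edges: (0,8,pre); (1,9,pre); (7,8,pre); (9,7,post); (12,6,at); (13,0,at); (14,4,at); (15,0,at); (16,7,at)
step 2: rule r1; match: 0->8, 1->0, 2->7, 3->13, 4->16; deleted nodes 13, 16; deleted edges (13,0,at); (16,7,at); added nodes (none); added edges (none); result: nodes: 0:pl, 1:pl, 4:pl, 6:pl, 7:pl, 8:x1, 9:x2, 12:m, 14:m, 15:m edges: (0,8,pre); (1,9,pre); (7,8,pre); (9,7,post); (12,6,at); (14,4,at); (15,0,at)
final:
nodes: 0:pl, 1:pl, 4:pl, 6:pl, 7:pl, 8:x1, 9:x2, 12:m, 14:m, 15:m
edges: (0,8,pre); (1,9,pre); (7,8,pre); (9,7,post); (12,6,at); (14,4,at); (15,0,at)


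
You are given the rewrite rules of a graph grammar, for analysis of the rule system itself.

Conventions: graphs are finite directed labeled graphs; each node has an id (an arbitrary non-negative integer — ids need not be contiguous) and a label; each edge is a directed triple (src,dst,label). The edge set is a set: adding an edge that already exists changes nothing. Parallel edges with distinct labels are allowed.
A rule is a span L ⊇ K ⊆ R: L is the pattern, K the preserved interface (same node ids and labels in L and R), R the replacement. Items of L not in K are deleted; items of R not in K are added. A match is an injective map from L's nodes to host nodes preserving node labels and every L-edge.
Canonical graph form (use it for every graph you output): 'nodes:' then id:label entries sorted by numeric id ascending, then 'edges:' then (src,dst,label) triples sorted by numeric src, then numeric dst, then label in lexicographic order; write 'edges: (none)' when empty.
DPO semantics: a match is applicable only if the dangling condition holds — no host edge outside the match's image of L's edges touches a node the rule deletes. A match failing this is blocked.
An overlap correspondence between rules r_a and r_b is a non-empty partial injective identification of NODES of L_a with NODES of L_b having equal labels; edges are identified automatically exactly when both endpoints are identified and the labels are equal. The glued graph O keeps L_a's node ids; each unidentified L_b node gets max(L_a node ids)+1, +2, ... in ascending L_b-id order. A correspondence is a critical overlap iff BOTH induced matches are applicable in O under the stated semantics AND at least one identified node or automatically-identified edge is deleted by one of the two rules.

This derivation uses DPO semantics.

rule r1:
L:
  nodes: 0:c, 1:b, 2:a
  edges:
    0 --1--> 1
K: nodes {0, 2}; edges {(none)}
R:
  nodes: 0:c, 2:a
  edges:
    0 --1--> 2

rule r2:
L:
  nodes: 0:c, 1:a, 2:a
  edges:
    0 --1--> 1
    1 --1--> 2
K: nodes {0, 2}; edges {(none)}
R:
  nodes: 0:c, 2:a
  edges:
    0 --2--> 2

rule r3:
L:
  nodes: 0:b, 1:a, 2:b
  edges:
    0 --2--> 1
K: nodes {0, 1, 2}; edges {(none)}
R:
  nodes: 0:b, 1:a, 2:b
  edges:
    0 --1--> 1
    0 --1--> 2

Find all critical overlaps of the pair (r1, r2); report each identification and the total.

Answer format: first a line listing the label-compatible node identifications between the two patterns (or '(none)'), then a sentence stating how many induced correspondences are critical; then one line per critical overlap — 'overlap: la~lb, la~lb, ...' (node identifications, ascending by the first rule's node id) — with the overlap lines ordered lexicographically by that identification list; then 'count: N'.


label-compatible node identifications between L(r1) and L(r2): 0~0, 2~1, 2~2
2 of the induced correspondences are critical overlaps of r1 and r2.
overlap: 0~0, 2~1
overlap: 2~1
count: 2


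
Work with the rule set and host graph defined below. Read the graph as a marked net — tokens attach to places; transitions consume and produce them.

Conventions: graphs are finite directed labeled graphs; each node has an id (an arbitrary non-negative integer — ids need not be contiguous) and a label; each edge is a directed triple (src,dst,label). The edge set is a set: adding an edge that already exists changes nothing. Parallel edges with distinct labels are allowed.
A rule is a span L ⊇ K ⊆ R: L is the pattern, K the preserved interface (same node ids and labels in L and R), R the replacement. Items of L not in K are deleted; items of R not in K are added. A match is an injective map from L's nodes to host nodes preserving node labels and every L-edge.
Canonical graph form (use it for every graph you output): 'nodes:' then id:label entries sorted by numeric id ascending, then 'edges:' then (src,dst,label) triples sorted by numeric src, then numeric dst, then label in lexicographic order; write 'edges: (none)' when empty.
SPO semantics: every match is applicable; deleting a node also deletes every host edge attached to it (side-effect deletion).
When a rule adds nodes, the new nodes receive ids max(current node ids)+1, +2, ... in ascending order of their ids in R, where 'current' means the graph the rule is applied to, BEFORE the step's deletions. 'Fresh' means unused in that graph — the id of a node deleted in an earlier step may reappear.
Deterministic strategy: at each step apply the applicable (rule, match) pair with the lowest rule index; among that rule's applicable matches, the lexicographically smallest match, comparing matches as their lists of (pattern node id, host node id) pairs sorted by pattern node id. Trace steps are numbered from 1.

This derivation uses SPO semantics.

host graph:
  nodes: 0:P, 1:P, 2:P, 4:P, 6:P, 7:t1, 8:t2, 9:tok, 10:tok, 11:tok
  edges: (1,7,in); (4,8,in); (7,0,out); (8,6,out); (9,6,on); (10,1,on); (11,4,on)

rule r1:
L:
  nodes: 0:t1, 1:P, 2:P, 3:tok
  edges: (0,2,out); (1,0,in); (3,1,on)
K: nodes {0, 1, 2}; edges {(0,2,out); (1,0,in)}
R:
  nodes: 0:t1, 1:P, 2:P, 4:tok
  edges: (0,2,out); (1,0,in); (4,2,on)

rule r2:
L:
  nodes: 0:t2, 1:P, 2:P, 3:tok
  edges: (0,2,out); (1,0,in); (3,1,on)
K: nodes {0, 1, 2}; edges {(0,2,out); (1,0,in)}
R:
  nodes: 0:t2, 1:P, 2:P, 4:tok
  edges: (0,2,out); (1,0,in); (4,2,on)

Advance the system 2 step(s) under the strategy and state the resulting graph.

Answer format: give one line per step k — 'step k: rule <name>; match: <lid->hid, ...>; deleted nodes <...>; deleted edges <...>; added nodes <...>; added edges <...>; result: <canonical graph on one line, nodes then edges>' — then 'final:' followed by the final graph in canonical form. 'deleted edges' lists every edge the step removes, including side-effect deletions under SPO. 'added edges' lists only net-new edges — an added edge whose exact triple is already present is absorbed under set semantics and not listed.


step 1: rule r1; match: 0->7, 1->1, 2->0, 3->10; deleted nodes 10; deleted edges (10,1,on); added nodes 12; added edges (12,0,on); result: nodes: 0:P, 1:P, 2:P, 4:P, 6:P, 7:t1, 8:t2, 9:tok, 11:tok, 12:tok edges: (1,7,in); (4,8,in); (7,0,out); (8,6,out); (9,6,on); (11,4,on); (12,0,on)
step 2: rule r2; match: 0->8, 1->4, 2->6, 3->11; deleted nodes 11; deleted edges (11,4,on); added nodes 13; added edges (13,6,on); result: nodes: 0:P, 1:P, 2:P, 4:P, 6:P, 7:t1, 8:t2, 9:tok, 12:tok, 13:tok edges: (1,7,in); (4,8,in); (7,0,out); (8,6,out); (9,6,on); (12,0,on); (13,6,on)
final:
nodes: 0:P, 1:P, 2:P, 4:P, 6:P, 7:t1, 8:t2, 9:tok, 12:tok, 13:tok
edges: (1,7,in); (4,8,in); (7,0,out); (8,6,out); (9,6,on); (12,0,on); (13,6,on)


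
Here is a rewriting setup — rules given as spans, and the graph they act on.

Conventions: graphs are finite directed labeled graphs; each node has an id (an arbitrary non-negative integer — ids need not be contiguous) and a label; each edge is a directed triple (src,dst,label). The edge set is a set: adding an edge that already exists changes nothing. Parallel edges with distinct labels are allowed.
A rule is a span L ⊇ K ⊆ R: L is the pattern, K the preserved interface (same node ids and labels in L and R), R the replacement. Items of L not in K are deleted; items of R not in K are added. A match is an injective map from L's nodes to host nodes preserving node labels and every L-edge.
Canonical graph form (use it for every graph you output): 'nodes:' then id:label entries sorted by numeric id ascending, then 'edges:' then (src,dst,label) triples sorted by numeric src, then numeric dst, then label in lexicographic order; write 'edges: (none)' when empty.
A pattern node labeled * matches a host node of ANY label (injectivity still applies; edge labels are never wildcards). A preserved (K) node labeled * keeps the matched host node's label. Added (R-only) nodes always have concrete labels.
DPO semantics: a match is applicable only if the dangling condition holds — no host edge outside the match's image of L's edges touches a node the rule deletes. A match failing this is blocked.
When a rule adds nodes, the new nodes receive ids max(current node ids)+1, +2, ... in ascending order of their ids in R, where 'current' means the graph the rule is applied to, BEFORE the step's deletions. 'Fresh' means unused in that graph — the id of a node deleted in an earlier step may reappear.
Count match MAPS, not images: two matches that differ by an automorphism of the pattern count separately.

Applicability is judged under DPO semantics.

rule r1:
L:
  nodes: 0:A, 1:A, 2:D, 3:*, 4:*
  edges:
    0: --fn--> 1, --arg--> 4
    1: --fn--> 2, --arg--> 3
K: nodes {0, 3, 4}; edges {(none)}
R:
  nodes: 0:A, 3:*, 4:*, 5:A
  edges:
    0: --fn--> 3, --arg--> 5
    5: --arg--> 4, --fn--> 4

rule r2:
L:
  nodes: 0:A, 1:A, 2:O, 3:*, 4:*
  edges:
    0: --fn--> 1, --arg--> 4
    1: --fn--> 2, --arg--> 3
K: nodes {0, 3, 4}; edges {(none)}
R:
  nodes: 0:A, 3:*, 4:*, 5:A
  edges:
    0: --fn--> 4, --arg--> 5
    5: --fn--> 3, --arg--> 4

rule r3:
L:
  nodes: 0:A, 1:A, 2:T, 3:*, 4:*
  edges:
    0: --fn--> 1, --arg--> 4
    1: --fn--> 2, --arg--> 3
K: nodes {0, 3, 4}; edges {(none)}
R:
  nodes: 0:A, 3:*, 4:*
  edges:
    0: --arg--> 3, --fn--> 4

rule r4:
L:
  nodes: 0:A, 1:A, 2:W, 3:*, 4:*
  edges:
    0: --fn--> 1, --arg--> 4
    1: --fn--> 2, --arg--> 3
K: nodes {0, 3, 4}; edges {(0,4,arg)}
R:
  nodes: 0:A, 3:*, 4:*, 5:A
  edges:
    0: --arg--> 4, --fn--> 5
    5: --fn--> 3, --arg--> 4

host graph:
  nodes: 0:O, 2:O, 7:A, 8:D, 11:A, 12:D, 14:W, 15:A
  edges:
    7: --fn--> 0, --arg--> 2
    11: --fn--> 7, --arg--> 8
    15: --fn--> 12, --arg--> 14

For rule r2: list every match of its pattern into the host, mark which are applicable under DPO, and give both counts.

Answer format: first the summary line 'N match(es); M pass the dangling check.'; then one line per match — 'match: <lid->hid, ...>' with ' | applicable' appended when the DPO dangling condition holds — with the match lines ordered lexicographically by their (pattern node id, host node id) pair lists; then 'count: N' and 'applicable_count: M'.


1 match(es); 1 pass the dangling check.
match: 0->11, 1->7, 2->0, 3->2, 4->8 | applicable
count: 1
applicable_count: 1


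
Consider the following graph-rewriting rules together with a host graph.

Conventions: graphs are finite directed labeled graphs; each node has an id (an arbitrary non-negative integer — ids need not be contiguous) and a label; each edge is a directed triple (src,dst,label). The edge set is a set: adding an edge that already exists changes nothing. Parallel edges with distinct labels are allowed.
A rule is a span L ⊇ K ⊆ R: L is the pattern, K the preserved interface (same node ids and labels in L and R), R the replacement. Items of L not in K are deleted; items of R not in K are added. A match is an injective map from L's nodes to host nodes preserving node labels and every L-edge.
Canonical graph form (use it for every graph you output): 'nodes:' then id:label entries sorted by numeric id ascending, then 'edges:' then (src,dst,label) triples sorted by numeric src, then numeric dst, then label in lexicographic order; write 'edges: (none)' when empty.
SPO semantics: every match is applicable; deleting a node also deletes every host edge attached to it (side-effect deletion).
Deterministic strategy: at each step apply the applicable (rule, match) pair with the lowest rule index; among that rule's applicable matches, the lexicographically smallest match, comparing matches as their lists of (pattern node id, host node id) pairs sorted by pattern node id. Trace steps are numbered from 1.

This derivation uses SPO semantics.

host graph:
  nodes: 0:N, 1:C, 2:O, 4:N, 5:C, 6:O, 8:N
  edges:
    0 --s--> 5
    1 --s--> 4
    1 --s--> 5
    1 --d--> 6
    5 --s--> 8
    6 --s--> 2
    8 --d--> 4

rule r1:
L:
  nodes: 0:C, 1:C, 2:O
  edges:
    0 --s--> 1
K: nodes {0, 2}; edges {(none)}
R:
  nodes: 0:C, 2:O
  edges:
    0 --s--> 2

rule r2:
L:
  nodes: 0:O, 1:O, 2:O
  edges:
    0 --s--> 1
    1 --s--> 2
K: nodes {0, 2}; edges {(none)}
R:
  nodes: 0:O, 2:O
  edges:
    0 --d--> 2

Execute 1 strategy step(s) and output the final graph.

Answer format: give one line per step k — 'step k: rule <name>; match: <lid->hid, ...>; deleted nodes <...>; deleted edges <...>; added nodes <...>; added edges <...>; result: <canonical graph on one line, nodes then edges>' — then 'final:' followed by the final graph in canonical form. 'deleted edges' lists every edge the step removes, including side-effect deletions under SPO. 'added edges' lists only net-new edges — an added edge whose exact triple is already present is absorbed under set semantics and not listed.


step 1: rule r1; match: 0->1, 1->5, 2->2; deleted nodes 5; deleted edges (0,5,s); (1,5,s); (5,8,s); added nodes (none); added edges (1,2,s); result: nodes: 0:N, 1:C, 2:O, 4:N, 6:O, 8:N edges: (1,2,s); (1,4,s); (1,6,d); (6,2,s); (8,4,d)
final:
nodes: 0:N, 1:C, 2:O, 4:N, 6:O, 8:N
edges: (1,2,s); (1,4,s); (1,6,d); (6,2,s); (8,4,d)


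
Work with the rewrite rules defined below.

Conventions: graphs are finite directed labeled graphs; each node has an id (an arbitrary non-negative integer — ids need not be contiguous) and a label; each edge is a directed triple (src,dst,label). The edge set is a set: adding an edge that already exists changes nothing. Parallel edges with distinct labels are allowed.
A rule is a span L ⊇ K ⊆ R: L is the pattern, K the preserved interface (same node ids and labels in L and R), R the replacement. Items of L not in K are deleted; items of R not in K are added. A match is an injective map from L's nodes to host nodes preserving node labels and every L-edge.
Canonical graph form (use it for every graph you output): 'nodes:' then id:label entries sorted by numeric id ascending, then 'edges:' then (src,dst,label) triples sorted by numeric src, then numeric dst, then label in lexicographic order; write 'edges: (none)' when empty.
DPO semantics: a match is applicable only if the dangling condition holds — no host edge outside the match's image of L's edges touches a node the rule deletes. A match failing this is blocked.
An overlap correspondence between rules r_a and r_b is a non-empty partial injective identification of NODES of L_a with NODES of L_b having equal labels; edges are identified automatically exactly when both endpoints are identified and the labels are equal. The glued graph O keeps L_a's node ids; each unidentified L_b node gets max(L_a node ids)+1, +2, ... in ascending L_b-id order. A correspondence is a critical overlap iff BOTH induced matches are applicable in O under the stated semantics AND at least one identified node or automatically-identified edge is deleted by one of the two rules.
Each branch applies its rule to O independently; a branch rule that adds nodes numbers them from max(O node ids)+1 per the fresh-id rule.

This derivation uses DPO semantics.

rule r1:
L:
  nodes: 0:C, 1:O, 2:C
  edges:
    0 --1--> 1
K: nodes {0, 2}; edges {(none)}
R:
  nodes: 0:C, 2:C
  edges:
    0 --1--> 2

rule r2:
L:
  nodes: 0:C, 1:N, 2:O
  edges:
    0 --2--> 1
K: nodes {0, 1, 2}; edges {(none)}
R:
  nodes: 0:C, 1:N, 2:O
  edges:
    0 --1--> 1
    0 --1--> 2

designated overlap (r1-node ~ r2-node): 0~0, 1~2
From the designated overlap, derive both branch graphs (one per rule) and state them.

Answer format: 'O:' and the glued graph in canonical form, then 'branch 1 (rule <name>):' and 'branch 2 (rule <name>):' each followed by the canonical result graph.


O:
nodes: 0:C, 1:O, 2:C, 3:N
edges: (0,1,1); (0,3,2)
branch 1 (rule r1):
nodes: 0:C, 2:C, 3:N
edges: (0,2,1); (0,3,2)
branch 2 (rule r2):
nodes: 0:C, 1:O, 2:C, 3:N
edges: (0,1,1); (0,3,1)


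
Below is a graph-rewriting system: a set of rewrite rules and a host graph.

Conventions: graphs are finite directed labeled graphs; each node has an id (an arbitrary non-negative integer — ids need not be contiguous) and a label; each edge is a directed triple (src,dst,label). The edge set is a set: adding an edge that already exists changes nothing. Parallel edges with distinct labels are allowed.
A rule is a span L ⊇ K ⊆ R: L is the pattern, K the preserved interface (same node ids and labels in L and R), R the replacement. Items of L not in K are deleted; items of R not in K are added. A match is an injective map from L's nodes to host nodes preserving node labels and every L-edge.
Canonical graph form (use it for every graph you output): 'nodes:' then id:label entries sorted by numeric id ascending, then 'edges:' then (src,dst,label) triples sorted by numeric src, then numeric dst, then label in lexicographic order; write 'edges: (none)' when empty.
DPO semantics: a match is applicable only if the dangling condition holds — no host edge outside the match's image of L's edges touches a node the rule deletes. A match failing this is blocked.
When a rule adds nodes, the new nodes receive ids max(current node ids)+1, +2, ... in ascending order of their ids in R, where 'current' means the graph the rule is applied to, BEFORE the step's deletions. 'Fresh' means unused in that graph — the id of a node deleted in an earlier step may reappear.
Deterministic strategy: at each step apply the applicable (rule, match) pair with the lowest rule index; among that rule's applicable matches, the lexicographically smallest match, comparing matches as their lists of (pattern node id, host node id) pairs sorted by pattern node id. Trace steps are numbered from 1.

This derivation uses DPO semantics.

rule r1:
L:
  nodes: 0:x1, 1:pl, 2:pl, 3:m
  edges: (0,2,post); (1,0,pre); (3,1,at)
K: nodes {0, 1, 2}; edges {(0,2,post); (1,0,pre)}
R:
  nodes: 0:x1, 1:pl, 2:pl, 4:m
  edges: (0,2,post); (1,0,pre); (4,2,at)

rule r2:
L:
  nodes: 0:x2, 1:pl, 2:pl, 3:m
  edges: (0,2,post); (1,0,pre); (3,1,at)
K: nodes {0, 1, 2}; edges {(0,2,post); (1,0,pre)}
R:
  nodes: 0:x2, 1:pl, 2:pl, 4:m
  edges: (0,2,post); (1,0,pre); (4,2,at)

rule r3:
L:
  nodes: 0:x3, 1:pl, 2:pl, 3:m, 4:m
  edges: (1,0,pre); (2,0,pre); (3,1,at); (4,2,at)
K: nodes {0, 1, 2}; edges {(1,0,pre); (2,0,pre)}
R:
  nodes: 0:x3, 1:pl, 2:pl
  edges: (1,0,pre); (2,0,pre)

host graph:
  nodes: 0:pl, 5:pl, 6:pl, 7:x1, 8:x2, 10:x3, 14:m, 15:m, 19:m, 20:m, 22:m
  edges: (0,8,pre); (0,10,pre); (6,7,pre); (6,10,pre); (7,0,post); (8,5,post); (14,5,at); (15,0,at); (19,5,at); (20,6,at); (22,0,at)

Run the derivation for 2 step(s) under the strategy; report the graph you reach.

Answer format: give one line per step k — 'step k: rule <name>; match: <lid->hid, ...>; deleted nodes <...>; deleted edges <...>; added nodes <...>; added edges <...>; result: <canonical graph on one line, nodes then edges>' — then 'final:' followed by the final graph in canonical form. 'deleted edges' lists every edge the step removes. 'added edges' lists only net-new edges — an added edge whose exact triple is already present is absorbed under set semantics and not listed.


step 1: rule r1; match: 0->7, 1->6, 2->0, 3->20; deleted nodes 20; deleted edges (20,6,at); added nodes 23; added edges (23,0,at); result: nodes: 0:pl, 5:pl, 6:pl, 7:x1, 8:x2, 10:x3, 14:m, 15:m, 19:m, 22:m, 23:m edges: (0,8,pre); (0,10,pre); (6,7,pre); (6,10,pre); (7,0,post); (8,5,post); (14,5,at); (15,0,at); (19,5,at); (22,0,at); (23,0,at)
step 2: rule r2; match: 0->8, 1->0, 2->5, 3->15; deleted nodes 15; deleted edges (15,0,at); added nodes 24; added edges (24,5,at); result: nodes: 0:pl, 5:pl, 6:pl, 7:x1, 8:x2, 10:x3, 14:m, 19:m, 22:m, 23:m, 24:m edges: (0,8,pre); (0,10,pre); (6,7,pre); (6,10,pre); (7,0,post); (8,5,post); (14,5,at); (19,5,at); (22,0,at); (23,0,at); (24,5,at)
final:
nodes: 0:pl, 5:pl, 6:pl, 7:x1, 8:x2, 10:x3, 14:m, 19:m, 22:m, 23:m, 24:m
edges: (0,8,pre); (0,10,pre); (6,7,pre); (6,10,pre); (7,0,post); (8,5,post); (14,5,at); (19,5,at); (22,0,at); (23,0,at); (24,5,at)


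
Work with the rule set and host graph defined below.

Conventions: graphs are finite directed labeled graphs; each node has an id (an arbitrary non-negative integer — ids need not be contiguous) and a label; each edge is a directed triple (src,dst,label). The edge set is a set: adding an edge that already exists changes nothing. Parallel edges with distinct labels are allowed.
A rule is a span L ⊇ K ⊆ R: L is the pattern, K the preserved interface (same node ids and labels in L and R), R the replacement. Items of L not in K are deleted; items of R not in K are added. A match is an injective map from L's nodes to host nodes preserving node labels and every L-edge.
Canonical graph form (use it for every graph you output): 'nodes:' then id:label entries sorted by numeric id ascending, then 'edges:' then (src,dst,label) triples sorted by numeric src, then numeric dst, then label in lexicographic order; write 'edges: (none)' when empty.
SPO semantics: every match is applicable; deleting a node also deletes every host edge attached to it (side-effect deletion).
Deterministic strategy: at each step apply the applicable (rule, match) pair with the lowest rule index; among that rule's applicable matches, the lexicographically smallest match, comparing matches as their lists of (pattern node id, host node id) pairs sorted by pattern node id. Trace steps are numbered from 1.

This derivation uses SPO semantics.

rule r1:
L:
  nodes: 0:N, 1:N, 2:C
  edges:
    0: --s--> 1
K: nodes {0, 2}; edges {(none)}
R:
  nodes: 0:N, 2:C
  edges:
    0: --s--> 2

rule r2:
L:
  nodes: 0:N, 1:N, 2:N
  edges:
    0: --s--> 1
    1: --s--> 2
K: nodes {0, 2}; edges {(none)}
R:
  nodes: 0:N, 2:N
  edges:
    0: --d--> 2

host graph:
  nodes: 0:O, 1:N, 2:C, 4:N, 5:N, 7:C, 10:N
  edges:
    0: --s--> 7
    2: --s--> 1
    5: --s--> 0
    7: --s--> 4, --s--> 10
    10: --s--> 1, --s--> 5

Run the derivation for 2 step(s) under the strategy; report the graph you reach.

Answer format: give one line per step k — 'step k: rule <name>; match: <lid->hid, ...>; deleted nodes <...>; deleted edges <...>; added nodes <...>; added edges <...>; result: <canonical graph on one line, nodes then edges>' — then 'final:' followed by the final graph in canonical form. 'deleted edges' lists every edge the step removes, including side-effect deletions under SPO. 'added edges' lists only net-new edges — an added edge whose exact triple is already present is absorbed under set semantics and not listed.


step 1: rule r1; match: 0->10, 1->1, 2->2; deleted nodes 1; deleted edges (2,1,s); (10,1,s); added nodes (none); added edges (10,2,s); result: nodes: 0:O, 2:C, 4:N, 5:N, 7:C, 10:N edges: (0,7,s); (5,0,s); (7,4,s); (7,10,s); (10,2,s); (10,5,s)
step 2: rule r1; match: 0->10, 1->5, 2->2; deleted nodes 5; deleted edges (5,0,s); (10,5,s); added nodes (none); added edges (none); result: nodes: 0:O, 2:C, 4:N, 7:C, 10:N edges: (0,7,s); (7,4,s); (7,10,s); (10,2,s)
final:
nodes: 0:O, 2:C, 4:N, 7:C, 10:N
edges: (0,7,s); (7,4,s); (7,10,s); (10,2,s)
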